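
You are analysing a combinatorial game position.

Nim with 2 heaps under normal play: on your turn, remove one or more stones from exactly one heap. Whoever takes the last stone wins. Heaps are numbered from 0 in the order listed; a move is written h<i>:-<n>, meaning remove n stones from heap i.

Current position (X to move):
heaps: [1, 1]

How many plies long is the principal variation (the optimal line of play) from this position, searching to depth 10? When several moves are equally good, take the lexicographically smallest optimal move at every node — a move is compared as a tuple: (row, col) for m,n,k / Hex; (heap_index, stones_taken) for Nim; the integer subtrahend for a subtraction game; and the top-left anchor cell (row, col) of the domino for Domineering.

[(1,1)] X move#1: h0:-1:-1/(0,1)*, h1:-1:-1/(1,0)
[(0,1)] O move#2: h1:-1:+1/(0,0)*
[(0,0)] end (terminal -1, X#3); searched (1,1) to 10

PV length from [(1,1)]: 2 plies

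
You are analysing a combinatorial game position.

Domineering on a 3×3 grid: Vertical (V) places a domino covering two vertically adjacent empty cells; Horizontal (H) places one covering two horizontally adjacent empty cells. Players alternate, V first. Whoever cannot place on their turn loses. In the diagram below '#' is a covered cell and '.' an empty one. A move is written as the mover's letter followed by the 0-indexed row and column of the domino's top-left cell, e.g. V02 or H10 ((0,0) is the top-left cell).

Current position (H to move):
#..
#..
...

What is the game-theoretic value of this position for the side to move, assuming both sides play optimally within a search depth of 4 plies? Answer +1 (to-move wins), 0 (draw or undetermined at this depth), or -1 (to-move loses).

ply 1, H at #../#../... | H01=-1→###/#../...; H11=+1→#../###/...*; H20=-1→#../#../##.; H21=-1→#../#../.##
ply 2: #../###/... is terminal -1 (V); from #../#../... depth 4

value(#../#../..., H) = +1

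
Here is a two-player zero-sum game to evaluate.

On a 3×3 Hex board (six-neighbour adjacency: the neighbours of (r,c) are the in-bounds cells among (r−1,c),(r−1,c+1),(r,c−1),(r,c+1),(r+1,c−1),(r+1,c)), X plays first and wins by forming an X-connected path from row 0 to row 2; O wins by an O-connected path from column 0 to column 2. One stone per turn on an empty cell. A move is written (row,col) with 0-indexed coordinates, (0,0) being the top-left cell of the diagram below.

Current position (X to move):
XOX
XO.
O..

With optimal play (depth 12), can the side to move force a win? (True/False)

[XOX/XO./O..] X move#1: (1,2):+1/XOX/XOX/O..*, (2,1):-1/XOX/XO./OX., (2,2):-1/XOX/XO./O.X
[XOX/XOX/O..] O move#2: (2,1):-1/XOX/XOX/OO.*, (2,2):-1/XOX/XOX/O.O
[XOX/XOX/OO.] X move#3: (2,2):+1/XOX/XOX/OOX*
[XOX/XOX/OOX] end (terminal -1, O#4); searched XOX/XO./O.. to 12

X winning at [XOX/XO./O..]: True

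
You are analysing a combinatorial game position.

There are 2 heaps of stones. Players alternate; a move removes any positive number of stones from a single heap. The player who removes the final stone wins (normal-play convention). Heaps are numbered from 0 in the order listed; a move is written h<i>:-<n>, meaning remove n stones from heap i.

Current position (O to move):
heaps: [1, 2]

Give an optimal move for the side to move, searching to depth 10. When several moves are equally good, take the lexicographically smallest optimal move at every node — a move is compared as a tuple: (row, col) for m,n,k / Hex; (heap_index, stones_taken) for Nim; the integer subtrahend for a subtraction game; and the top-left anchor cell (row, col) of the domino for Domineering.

ply 1, O at (1,2) | h0:-1=-1→(0,2); h1:-1=+1→(1,1)*; h1:-2=-1→(1,0)
ply 2, X at (1,1) | h0:-1=-1→(0,1)*; h1:-1=-1→(1,0)
ply 3, O at (0,1) | h1:-1=+1→(0,0)*
ply 4: (0,0) is terminal -1 (X); from (1,2) depth 10

O's best at [(1,2)]: h1:-1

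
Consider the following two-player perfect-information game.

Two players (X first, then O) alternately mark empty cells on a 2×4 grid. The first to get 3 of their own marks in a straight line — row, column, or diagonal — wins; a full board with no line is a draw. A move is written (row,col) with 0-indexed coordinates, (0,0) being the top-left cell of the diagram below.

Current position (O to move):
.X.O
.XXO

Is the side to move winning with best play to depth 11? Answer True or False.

p1 O@[.X.O/.XXO]: (0,0)[OX.O/.XXO]-1 (0,2)[.XOO/.XXO]-1 (1,0)[.X.O/OXXO]+0*
p2 X@[.X.O/OXXO]: (0,0)[XX.O/OXXO]+0* (0,2)[.XXO/OXXO]+0
p3 O@[XX.O/OXXO]: (0,2)[XXOO/OXXO]+0*
p4 X@[XXOO/OXXO] terminal +0; root [.X.O/.XXO] d11

O winning at [.X.O/.XXO]: False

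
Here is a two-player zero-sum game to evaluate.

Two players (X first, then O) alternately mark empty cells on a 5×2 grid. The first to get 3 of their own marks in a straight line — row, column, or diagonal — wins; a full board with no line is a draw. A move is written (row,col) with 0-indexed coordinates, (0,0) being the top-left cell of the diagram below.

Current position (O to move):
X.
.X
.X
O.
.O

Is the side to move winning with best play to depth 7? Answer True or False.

O winning at [X./.X/.X/O./.O]: False

[X./.X/.X/O./.O] O move#1: (0,1):-1/XO/.X/.X/O./.O*, (1,0):-1/X./OX/.X/O./.O, (2,0):-1/X./.X/OX/O./.O, (3,1):-1/X./.X/.X/OO/.O, (4,0):-1/X./.X/.X/O./OO
[XO/.X/.X/O./.O] X move#2: (1,0):+1/XO/XX/.X/O./.O*, (2,0):+1/XO/.X/XX/O./.O, (3,1):+1/XO/.X/.X/OX/.O, (4,0):+0/XO/.X/.X/O./XO
[XO/XX/.X/O./.O] O move#3: (2,0):-1/XO/XX/OX/O./.O*, (3,1):-1/XO/XX/.X/OO/.O, (4,0):-1/XO/XX/.X/O./OO
[XO/XX/OX/O./.O] X move#4: (3,1):+1/XO/XX/OX/OX/.O*, (4,0):+0/XO/XX/OX/O./XO
[XO/XX/OX/OX/.O] end (terminal -1, O#5); searched X./.X/.X/O./.O to 7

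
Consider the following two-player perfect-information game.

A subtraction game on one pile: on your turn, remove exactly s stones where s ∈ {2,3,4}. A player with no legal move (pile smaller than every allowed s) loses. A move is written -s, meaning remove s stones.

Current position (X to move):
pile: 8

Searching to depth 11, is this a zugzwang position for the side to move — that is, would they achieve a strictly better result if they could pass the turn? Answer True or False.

p1 X@[8]: -2[6]+1* -3[5]-1 -4[4]-1
p2 O@[6]: -2[4]-1* -3[3]-1 -4[2]-1
p3 X@[4]: -2[2]-1 -3[1]+1* -4[0]+1
p4 O@[1] terminal -1; root [8] d11
pass branch (O moves first from the same position):
  | p1 O@[8]: -2[6]+1* -3[5]-1 -4[4]-1
  | p2 X@[6]: -2[4]-1* -3[3]-1 -4[2]-1
  | p3 O@[4]: -2[2]-1 -3[1]+1* -4[0]+1
  | p4 X@[1] terminal -1; root [8] d11
X moving scores +1; X passing scores -1

zugzwang(8, X) = False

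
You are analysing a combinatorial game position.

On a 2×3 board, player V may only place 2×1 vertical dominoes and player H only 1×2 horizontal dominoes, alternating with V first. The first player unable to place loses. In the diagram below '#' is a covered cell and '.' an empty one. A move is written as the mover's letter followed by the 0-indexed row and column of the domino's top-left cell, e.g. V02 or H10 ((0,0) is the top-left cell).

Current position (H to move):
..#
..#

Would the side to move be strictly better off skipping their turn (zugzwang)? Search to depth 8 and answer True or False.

p1 H@[..#/..#]: H00[###/..#]+1* H10[..#/###]+1
p2 V@[###/..#] terminal -1; root [..#/..#] d8
pass branch (V moves first from the same position):
  | p1 V@[..#/..#]: V00[#.#/#.#]+1* V01[.##/.##]+1
  | p2 H@[#.#/#.#] terminal -1; root [..#/..#] d8
H moving scores +1; H passing scores -1

zugzwang(..#/..#, H) = False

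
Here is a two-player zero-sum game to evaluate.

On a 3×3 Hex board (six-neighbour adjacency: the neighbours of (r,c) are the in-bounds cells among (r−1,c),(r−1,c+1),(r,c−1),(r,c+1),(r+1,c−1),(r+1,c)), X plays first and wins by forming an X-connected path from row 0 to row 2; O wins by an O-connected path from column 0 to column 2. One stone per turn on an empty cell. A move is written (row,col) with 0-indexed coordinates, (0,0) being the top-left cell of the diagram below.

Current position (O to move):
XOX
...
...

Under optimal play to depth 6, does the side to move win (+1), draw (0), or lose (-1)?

ply 1, O at XOX/.../... | (1,0)=-1→XOX/O../...*; (1,1)=-1→XOX/.O./...; (1,2)=-1→XOX/..O/...; (2,0)=-1→XOX/.../O..; (2,1)=-1→XOX/.../.O.; (2,2)=-1→XOX/.../..O
ply 2, X at XOX/O../... | (1,1)=+1→XOX/OX./...*; (1,2)=+1→XOX/O.X/...; (2,0)=+1→XOX/O../X..; (2,1)=+1→XOX/O../.X.; (2,2)=+1→XOX/O../..X
ply 3, O at XOX/OX./... | (1,2)=-1→XOX/OXO/...*; (2,0)=-1→XOX/OX./O..; (2,1)=-1→XOX/OX./.O.; (2,2)=-1→XOX/OX./..O
ply 4, X at XOX/OXO/... | (2,0)=+1→XOX/OXO/X..*; (2,1)=+1→XOX/OXO/.X.; (2,2)=+1→XOX/OXO/..X
ply 5: XOX/OXO/X.. is terminal -1 (O); from XOX/.../... depth 6

value(XOX/.../..., O) = -1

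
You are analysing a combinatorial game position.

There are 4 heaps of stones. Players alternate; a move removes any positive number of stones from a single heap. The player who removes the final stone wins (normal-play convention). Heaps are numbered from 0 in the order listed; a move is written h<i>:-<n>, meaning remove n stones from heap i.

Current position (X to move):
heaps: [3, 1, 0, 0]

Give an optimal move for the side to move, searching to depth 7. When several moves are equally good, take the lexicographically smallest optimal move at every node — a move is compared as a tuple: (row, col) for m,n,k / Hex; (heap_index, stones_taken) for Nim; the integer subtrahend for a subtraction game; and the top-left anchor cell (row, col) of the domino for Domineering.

ply 1, X at (3,1,0,0) | h0:-1=-1→(2,1,0,0); h0:-2=+1→(1,1,0,0)*; h0:-3=-1→(0,1,0,0); h1:-1=-1→(3,0,0,0)
ply 2, O at (1,1,0,0) | h0:-1=-1→(0,1,0,0)*; h1:-1=-1→(1,0,0,0)
ply 3, X at (0,1,0,0) | h1:-1=+1→(0,0,0,0)*
ply 4: (0,0,0,0) is terminal -1 (O); from (3,1,0,0) depth 7

X's best at [(3,1,0,0)]: h0:-2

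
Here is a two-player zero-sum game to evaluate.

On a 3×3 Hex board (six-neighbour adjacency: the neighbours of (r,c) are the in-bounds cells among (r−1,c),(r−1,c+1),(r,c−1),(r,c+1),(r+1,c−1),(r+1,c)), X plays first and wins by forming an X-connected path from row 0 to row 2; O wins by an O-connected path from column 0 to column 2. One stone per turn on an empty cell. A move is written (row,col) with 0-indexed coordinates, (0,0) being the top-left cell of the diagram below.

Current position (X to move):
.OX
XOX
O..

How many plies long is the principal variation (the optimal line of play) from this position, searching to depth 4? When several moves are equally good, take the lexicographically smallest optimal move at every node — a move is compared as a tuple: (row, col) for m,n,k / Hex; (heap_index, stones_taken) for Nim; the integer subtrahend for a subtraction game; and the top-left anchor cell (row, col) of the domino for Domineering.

PV length from [.OX/XOX/O..]: 3 plies

[.OX/XOX/O..] X move#1: (0,0):+1/XOX/XOX/O..*, (2,1):+1/.OX/XOX/OX., (2,2):+1/.OX/XOX/O.X
[XOX/XOX/O..] O move#2: (2,1):-1/XOX/XOX/OO.*, (2,2):-1/XOX/XOX/O.O
[XOX/XOX/OO.] X move#3: (2,2):+1/XOX/XOX/OOX*
[XOX/XOX/OOX] end (terminal -1, O#4); searched .OX/XOX/O.. to 4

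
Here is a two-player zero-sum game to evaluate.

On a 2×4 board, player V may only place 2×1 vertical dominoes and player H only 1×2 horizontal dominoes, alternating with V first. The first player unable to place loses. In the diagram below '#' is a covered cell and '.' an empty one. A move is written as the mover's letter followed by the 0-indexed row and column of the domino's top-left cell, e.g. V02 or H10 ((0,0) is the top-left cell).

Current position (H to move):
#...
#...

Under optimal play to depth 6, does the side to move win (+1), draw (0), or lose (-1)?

[#.../#...] H move#1: H01:+1/###./#...*, H02:+1/#.##/#..., H11:+1/#.../###., H12:+1/#.../#.##
[###./#...] V move#2: V03:-1/####/#..#*
[####/#..#] H move#3: H11:+1/####/####*
[####/####] end (terminal -1, V#4); searched #.../#... to 6

value(#.../#..., H) = +1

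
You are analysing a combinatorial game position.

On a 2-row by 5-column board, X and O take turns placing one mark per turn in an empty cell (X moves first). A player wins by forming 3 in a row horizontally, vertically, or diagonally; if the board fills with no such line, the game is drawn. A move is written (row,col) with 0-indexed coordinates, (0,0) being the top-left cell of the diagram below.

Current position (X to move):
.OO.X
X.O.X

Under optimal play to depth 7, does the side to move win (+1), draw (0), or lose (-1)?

[.OO.X/X.O.X] X move#1: (0,0):-1/XOO.X/X.O.X*, (0,3):-1/.OOXX/X.O.X, (1,1):-1/.OO.X/XXO.X, (1,3):-1/.OO.X/X.OXX
[XOO.X/X.O.X] O move#2: (0,3):+1/XOOOX/X.O.X*, (1,1):+1/XOO.X/XOO.X, (1,3):+1/XOO.X/X.OOX
[XOOOX/X.O.X] end (terminal -1, X#3); searched .OO.X/X.O.X to 7

value(.OO.X/X.O.X, X) = -1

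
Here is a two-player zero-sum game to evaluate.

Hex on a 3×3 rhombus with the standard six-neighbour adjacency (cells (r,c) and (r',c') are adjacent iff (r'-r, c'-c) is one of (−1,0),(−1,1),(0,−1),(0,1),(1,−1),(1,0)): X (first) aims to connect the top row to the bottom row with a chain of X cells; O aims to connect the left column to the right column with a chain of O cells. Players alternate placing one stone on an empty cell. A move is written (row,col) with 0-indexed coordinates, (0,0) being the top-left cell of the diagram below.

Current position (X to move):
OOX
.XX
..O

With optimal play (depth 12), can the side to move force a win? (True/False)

X winning at [OOX/.XX/..O]: True

ply 1, X at OOX/.XX/..O | (1,0)=+1→OOX/XXX/..O*; (2,0)=+1→OOX/.XX/X.O; (2,1)=+1→OOX/.XX/.XO
ply 2, O at OOX/XXX/..O | (2,0)=-1→OOX/XXX/O.O*; (2,1)=-1→OOX/XXX/.OO
ply 3, X at OOX/XXX/O.O | (2,1)=+1→OOX/XXX/OXO*
ply 4: OOX/XXX/OXO is terminal -1 (O); from OOX/.XX/..O depth 12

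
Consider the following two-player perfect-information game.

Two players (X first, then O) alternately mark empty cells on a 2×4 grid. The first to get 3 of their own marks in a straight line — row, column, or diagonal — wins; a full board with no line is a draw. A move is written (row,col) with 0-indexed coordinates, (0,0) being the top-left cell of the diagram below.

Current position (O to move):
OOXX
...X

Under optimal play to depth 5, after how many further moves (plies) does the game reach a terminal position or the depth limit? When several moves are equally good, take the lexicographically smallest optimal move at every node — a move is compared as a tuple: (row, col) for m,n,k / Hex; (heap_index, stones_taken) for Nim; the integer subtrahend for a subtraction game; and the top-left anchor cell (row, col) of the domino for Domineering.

[OOXX/...X] O move#1: (1,0):+0/OOXX/O..X*, (1,1):+0/OOXX/.O.X, (1,2):+0/OOXX/..OX
[OOXX/O..X] X move#2: (1,1):+0/OOXX/OX.X*, (1,2):+0/OOXX/O.XX
[OOXX/OX.X] O move#3: (1,2):+0/OOXX/OXOX*
[OOXX/OXOX] end (terminal +0, X#4); searched OOXX/...X to 5

PV length from [OOXX/...X]: 3 plies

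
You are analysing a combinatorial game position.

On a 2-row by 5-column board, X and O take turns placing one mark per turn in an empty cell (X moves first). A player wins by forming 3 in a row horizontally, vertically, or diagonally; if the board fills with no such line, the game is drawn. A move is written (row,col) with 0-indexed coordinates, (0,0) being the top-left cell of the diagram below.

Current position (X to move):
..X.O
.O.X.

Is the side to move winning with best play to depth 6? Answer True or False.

X winning at [..X.O/.O.X.]: True

p1 X@[..X.O/.O.X.]: (0,0)[X.X.O/.O.X.]+0 (0,1)[.XX.O/.O.X.]+1* (0,3)[..XXO/.O.X.]+0 (1,0)[..X.O/XO.X.]+0 (1,2)[..X.O/.OXX.]+1 (1,4)[..X.O/.O.XX]+0
p2 O@[.XX.O/.O.X.]: (0,0)[OXX.O/.O.X.]-1* (0,3)[.XXOO/.O.X.]-1 (1,0)[.XX.O/OO.X.]-1 (1,2)[.XX.O/.OOX.]-1 (1,4)[.XX.O/.O.XO]-1
p3 X@[OXX.O/.O.X.]: (0,3)[OXXXO/.O.X.]+1* (1,0)[OXX.O/XO.X.]+0 (1,2)[OXX.O/.OXX.]+1 (1,4)[OXX.O/.O.XX]+1
p4 O@[OXXXO/.O.X.] terminal -1; root [..X.O/.O.X.] d6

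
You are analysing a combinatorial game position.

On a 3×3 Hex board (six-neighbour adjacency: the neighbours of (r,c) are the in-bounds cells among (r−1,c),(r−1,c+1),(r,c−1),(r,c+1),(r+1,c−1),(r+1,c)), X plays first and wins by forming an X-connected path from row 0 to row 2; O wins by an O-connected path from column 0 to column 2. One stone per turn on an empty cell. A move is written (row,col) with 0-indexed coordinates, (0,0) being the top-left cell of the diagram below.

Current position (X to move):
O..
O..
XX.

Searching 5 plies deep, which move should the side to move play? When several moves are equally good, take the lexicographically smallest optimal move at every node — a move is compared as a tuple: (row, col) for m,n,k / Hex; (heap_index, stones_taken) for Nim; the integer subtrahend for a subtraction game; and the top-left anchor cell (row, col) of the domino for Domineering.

p1 X@[O../O../XX.]: (0,1)[OX./O../XX.]-1 (0,2)[O.X/O../XX.]+1* (1,1)[O../OX./XX.]+1 (1,2)[O../O.X/XX.]-1 (2,2)[O../O../XXX]-1
p2 O@[O.X/O../XX.]: (0,1)[OOX/O../XX.]-1* (1,1)[O.X/OO./XX.]-1 (1,2)[O.X/O.O/XX.]-1 (2,2)[O.X/O../XXO]-1
p3 X@[OOX/O../XX.]: (1,1)[OOX/OX./XX.]+1* (1,2)[OOX/O.X/XX.]+1 (2,2)[OOX/O../XXX]+1
p4 O@[OOX/OX./XX.] terminal -1; root [O../O../XX.] d5

X's best at [O../O../XX.]: (0,2)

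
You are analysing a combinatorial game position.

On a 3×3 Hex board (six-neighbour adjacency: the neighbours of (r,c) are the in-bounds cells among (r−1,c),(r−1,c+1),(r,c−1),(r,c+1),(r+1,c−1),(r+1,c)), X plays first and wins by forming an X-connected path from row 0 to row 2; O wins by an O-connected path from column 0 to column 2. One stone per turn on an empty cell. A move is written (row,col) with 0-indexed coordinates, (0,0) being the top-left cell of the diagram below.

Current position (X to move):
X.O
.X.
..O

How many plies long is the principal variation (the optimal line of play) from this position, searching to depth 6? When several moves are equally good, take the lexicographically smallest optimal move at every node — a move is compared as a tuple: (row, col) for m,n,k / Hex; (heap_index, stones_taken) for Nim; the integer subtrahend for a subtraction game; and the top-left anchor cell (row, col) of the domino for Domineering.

[X.O/.X./..O] X move#1: (0,1):+1/XXO/.X./..O*, (1,0):+1/X.O/XX./..O, (1,2):+1/X.O/.XX/..O, (2,0):+1/X.O/.X./X.O, (2,1):+1/X.O/.X./.XO
[XXO/.X./..O] O move#2: (1,0):-1/XXO/OX./..O*, (1,2):-1/XXO/.XO/..O, (2,0):-1/XXO/.X./O.O, (2,1):-1/XXO/.X./.OO
[XXO/OX./..O] X move#3: (1,2):+1/XXO/OXX/..O*, (2,0):+1/XXO/OX./X.O, (2,1):+1/XXO/OX./.XO
[XXO/OXX/..O] O move#4: (2,0):-1/XXO/OXX/O.O*, (2,1):-1/XXO/OXX/.OO
[XXO/OXX/O.O] X move#5: (2,1):+1/XXO/OXX/OXO*
[XXO/OXX/OXO] end (terminal -1, O#6); searched X.O/.X./..O to 6

PV length from [X.O/.X./..O]: 5 plies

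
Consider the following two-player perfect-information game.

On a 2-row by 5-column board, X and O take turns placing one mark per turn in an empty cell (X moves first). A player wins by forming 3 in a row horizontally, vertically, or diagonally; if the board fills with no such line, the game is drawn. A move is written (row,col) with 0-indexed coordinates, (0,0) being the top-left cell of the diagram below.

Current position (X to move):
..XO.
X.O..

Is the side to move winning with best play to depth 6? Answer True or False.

p1 X@[..XO./X.O..]: (0,0)[X.XO./X.O..]+0* (0,1)[.XXO./X.O..]+0 (0,4)[..XOX/X.O..]-1 (1,1)[..XO./XXO..]+0 (1,3)[..XO./X.OX.]+0 (1,4)[..XO./X.O.X]+0
p2 O@[X.XO./X.O..]: (0,1)[XOXO./X.O..]+0* (0,4)[X.XOO/X.O..]-1 (1,1)[X.XO./XOO..]-1 (1,3)[X.XO./X.OO.]-1 (1,4)[X.XO./X.O.O]-1
p3 X@[XOXO./X.O..]: (0,4)[XOXOX/X.O..]-1 (1,1)[XOXO./XXO..]+0* (1,3)[XOXO./X.OX.]+0 (1,4)[XOXO./X.O.X]+0
p4 O@[XOXO./XXO..]: (0,4)[XOXOO/XXO..]+0* (1,3)[XOXO./XXOO.]+0 (1,4)[XOXO./XXO.O]+0
p5 X@[XOXOO/XXO..]: (1,3)[XOXOO/XXOX.]+0* (1,4)[XOXOO/XXO.X]+0
p6 O@[XOXOO/XXOX.]: (1,4)[XOXOO/XXOXO]+0*
p7 X@[XOXOO/XXOXO] terminal +0; root [..XO./X.O..] d6

X winning at [..XO./X.O..]: False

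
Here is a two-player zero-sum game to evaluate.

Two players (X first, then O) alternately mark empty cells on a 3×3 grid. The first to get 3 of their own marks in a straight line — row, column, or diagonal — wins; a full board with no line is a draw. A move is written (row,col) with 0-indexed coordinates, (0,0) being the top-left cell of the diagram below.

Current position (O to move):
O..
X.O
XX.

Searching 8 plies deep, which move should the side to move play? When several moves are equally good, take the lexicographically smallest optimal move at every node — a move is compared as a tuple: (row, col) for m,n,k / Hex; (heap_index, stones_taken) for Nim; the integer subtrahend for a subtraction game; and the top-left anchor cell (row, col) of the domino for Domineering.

O's best at [O../X.O/XX.]: (2,2)

[O../X.O/XX.] O move#1: (0,1):-1/OO./X.O/XX., (0,2):-1/O.O/X.O/XX., (1,1):-1/O../XOO/XX., (2,2):+1/O../X.O/XXO*
[O../X.O/XXO] X move#2: (0,1):-1/OX./X.O/XXO*, (0,2):-1/O.X/X.O/XXO, (1,1):-1/O../XXO/XXO
[OX./X.O/XXO] O move#3: (0,2):+1/OXO/X.O/XXO*, (1,1):+1/OX./XOO/XXO
[OXO/X.O/XXO] end (terminal -1, X#4); searched O../X.O/XX. to 8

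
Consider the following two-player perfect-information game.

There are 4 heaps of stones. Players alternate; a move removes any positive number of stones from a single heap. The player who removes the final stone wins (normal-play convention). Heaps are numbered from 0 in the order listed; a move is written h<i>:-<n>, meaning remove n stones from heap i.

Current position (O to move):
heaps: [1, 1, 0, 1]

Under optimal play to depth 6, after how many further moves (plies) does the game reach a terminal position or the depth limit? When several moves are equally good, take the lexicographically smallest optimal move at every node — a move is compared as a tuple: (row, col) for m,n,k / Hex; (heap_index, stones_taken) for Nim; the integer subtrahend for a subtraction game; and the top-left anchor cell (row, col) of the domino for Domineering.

PV length from [(1,1,0,1)]: 3 plies

p1 O@[(1,1,0,1)]: h0:-1[(0,1,0,1)]+1* h1:-1[(1,0,0,1)]+1 h3:-1[(1,1,0,0)]+1
p2 X@[(0,1,0,1)]: h1:-1[(0,0,0,1)]-1* h3:-1[(0,1,0,0)]-1
p3 O@[(0,0,0,1)]: h3:-1[(0,0,0,0)]+1*
p4 X@[(0,0,0,0)] terminal -1; root [(1,1,0,1)] d6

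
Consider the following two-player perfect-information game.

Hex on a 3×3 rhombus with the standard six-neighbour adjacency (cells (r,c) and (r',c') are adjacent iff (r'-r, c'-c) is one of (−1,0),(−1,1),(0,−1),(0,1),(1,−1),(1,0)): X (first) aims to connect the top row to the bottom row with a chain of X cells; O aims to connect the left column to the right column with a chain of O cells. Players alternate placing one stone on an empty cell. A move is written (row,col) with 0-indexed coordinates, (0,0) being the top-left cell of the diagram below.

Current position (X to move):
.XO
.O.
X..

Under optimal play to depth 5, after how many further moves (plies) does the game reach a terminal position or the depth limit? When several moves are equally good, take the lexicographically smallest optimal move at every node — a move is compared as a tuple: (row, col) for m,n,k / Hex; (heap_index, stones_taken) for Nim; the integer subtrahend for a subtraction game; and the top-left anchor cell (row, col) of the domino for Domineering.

PV length from [.XO/.O./X..]: 1 ply

[.XO/.O./X..] X move#1: (0,0):-1/XXO/.O./X.., (1,0):+1/.XO/XO./X..*, (1,2):-1/.XO/.OX/X.., (2,1):-1/.XO/.O./XX., (2,2):-1/.XO/.O./X.X
[.XO/XO./X..] end (terminal -1, O#2); searched .XO/.O./X.. to 5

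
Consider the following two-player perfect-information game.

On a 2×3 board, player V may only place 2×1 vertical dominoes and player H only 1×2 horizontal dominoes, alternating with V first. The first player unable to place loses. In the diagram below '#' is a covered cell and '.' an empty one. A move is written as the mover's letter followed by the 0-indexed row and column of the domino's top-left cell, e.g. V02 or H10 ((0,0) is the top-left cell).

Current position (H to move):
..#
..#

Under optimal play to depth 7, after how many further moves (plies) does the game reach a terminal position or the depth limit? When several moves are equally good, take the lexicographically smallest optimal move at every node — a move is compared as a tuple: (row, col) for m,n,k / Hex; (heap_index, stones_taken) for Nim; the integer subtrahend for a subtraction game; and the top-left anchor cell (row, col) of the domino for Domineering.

ply 1, H at ..#/..# | H00=+1→###/..#*; H10=+1→..#/###
ply 2: ###/..# is terminal -1 (V); from ..#/..# depth 7

PV length from [..#/..#]: 1 ply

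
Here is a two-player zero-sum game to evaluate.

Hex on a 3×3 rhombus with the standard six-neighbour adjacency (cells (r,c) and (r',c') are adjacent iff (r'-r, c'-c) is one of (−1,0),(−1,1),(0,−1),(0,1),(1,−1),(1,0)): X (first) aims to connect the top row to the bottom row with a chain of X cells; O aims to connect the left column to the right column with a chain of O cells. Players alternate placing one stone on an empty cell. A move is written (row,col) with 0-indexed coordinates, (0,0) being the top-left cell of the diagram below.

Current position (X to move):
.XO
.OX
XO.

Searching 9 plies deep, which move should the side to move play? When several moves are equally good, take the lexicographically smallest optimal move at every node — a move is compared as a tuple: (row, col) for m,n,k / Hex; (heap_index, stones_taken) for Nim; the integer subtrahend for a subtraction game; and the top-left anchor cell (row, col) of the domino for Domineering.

X's best at [.XO/.OX/XO.]: (1,0)

[.XO/.OX/XO.] X move#1: (0,0):-1/XXO/.OX/XO., (1,0):+1/.XO/XOX/XO.*, (2,2):-1/.XO/.OX/XOX
[.XO/XOX/XO.] end (terminal -1, O#2); searched .XO/.OX/XO. to 9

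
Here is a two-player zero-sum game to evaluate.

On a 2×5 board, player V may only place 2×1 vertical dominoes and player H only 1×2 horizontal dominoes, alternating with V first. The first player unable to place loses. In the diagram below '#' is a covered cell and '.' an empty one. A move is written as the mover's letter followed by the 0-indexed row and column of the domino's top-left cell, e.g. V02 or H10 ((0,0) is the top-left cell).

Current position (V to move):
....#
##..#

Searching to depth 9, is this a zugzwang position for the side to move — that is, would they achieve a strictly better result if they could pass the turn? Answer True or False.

[....#/##..#] V move#1: V02:+1/..#.#/###.#*, V03:-1/...##/##.##
[..#.#/###.#] H move#2: H00:-1/###.#/###.#*
[###.#/###.#] V move#3: V03:+1/#####/#####*
[#####/#####] end (terminal -1, H#4); searched ....#/##..# to 9
suppose V passes — search the same position with H to move:
pass> [....#/##..#] H move#1: H00:-1/##..#/##..#, H01:-1/.##.#/##..#, H02:+1/..###/##..#*, H12:+1/....#/#####
pass> [..###/##..#] end (terminal -1, V#2); searched ....#/##..# to 9
for V: play +1, pass -1

zugzwang(....#/##..#, V) = False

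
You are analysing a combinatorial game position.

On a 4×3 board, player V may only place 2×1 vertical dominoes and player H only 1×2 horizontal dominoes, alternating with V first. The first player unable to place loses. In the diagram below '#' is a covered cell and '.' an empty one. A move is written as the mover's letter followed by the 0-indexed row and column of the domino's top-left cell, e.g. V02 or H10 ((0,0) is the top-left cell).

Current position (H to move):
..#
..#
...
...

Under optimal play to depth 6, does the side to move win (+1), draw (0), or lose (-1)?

[..#/..#/.../...] H move#1: H00:-1/###/..#/.../...*, H10:-1/..#/###/.../..., H20:-1/..#/..#/##./..., H21:-1/..#/..#/.##/..., H30:-1/..#/..#/.../##., H31:-1/..#/..#/.../.##
[###/..#/.../...] V move#2: V10:-1/###/#.#/#../..., V11:+1/###/.##/.#./...*, V20:-1/###/..#/#../#.., V21:+1/###/..#/.#./.#., V22:-1/###/..#/..#/..#
[###/.##/.#./...] H move#3: H30:-1/###/.##/.#./##.*, H31:-1/###/.##/.#./.##
[###/.##/.#./##.] V move#4: V10:+1/###/###/##./##.*, V22:+1/###/.##/.##/###
[###/###/##./##.] end (terminal -1, H#5); searched ..#/..#/.../... to 6

value(..#/..#/.../..., H) = -1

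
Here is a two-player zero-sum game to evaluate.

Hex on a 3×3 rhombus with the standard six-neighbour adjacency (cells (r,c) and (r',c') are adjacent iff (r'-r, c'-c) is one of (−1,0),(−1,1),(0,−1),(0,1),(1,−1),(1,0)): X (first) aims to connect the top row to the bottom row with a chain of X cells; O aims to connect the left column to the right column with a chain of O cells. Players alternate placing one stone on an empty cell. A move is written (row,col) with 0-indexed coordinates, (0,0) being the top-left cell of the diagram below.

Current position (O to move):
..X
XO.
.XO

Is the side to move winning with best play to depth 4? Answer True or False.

O winning at [..X/XO./.XO]: False

[..X/XO./.XO] O move#1: (0,0):-1/O.X/XO./.XO*, (0,1):-1/.OX/XO./.XO, (1,2):-1/..X/XOO/.XO, (2,0):-1/..X/XO./OXO
[O.X/XO./.XO] X move#2: (0,1):+1/OXX/XO./.XO*, (1,2):+1/O.X/XOX/.XO, (2,0):+1/O.X/XO./XXO
[OXX/XO./.XO] O move#3: (1,2):-1/OXX/XOO/.XO*, (2,0):-1/OXX/XO./OXO
[OXX/XOO/.XO] X move#4: (2,0):+1/OXX/XOO/XXO*
[OXX/XOO/XXO] end (terminal -1, O#5); searched ..X/XO./.XO to 4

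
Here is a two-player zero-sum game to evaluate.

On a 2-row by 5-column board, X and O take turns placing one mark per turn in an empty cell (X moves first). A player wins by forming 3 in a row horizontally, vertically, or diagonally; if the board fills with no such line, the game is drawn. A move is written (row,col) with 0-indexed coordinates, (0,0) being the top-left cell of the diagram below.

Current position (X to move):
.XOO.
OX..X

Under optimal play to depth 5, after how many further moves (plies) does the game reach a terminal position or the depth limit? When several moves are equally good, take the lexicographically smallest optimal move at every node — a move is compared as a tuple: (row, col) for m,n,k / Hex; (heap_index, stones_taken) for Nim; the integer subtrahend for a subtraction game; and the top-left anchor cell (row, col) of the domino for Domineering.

PV length from [.XOO./OX..X]: 4 plies

ply 1, X at .XOO./OX..X | (0,0)=-1→XXOO./OX..X; (0,4)=+0→.XOOX/OX..X*; (1,2)=-1→.XOO./OXX.X; (1,3)=-1→.XOO./OX.XX
ply 2, O at .XOOX/OX..X | (0,0)=+0→OXOOX/OX..X*; (1,2)=+0→.XOOX/OXO.X; (1,3)=+0→.XOOX/OX.OX
ply 3, X at OXOOX/OX..X | (1,2)=+0→OXOOX/OXX.X*; (1,3)=+0→OXOOX/OX.XX
ply 4, O at OXOOX/OXX.X | (1,3)=+0→OXOOX/OXXOX*
ply 5: OXOOX/OXXOX is terminal +0 (X); from .XOO./OX..X depth 5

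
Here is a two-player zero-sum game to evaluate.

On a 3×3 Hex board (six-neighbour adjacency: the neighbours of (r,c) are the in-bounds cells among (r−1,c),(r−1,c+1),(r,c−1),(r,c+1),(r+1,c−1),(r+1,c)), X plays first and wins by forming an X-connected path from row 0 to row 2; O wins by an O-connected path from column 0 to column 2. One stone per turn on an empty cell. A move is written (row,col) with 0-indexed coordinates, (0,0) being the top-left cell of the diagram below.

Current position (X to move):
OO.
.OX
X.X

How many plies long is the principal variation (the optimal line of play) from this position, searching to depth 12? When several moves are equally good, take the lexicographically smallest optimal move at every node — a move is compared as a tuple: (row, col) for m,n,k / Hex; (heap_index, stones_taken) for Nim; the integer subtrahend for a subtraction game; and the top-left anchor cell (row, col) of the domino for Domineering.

PV length from [OO./.OX/X.X]: 1 ply

[OO./.OX/X.X] X move#1: (0,2):+1/OOX/.OX/X.X*, (1,0):-1/OO./XOX/X.X, (2,1):-1/OO./.OX/XXX
[OOX/.OX/X.X] end (terminal -1, O#2); searched OO./.OX/X.X to 12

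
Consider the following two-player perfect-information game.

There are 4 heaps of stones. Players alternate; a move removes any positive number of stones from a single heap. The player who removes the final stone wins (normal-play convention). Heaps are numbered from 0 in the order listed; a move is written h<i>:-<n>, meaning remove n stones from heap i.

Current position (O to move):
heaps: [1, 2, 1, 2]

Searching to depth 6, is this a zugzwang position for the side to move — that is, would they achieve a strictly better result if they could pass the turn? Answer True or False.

ply 1, O at (1,2,1,2) | h0:-1=-1→(0,2,1,2)*; h1:-1=-1→(1,1,1,2); h1:-2=-1→(1,0,1,2); h2:-1=-1→(1,2,0,2); h3:-1=-1→(1,2,1,1); h3:-2=-1→(1,2,1,0)
ply 2, X at (0,2,1,2) | h1:-1=-1→(0,1,1,2); h1:-2=-1→(0,0,1,2); h2:-1=+1→(0,2,0,2)*; h3:-1=-1→(0,2,1,1); h3:-2=-1→(0,2,1,0)
ply 3, O at (0,2,0,2) | h1:-1=-1→(0,1,0,2)*; h1:-2=-1→(0,0,0,2); h3:-1=-1→(0,2,0,1); h3:-2=-1→(0,2,0,0)
ply 4, X at (0,1,0,2) | h1:-1=-1→(0,0,0,2); h3:-1=+1→(0,1,0,1)*; h3:-2=-1→(0,1,0,0)
ply 5, O at (0,1,0,1) | h1:-1=-1→(0,0,0,1)*; h3:-1=-1→(0,1,0,0)
ply 6, X at (0,0,0,1) | h3:-1=+1→(0,0,0,0)*
ply 7: (0,0,0,0) is terminal -1 (O); from (1,2,1,2) depth 6
suppose O passes — search the same position with X to move:
pass> ply 1, X at (1,2,1,2) | h0:-1=-1→(0,2,1,2)*; h1:-1=-1→(1,1,1,2); h1:-2=-1→(1,0,1,2); h2:-1=-1→(1,2,0,2); h3:-1=-1→(1,2,1,1); h3:-2=-1→(1,2,1,0)
pass> ply 2, O at (0,2,1,2) | h1:-1=-1→(0,1,1,2); h1:-2=-1→(0,0,1,2); h2:-1=+1→(0,2,0,2)*; h3:-1=-1→(0,2,1,1); h3:-2=-1→(0,2,1,0)
pass> ply 3, X at (0,2,0,2) | h1:-1=-1→(0,1,0,2)*; h1:-2=-1→(0,0,0,2); h3:-1=-1→(0,2,0,1); h3:-2=-1→(0,2,0,0)
pass> ply 4, O at (0,1,0,2) | h1:-1=-1→(0,0,0,2); h3:-1=+1→(0,1,0,1)*; h3:-2=-1→(0,1,0,0)
pass> ply 5, X at (0,1,0,1) | h1:-1=-1→(0,0,0,1)*; h3:-1=-1→(0,1,0,0)
pass> ply 6, O at (0,0,0,1) | h3:-1=+1→(0,0,0,0)*
pass> ply 7: (0,0,0,0) is terminal -1 (X); from (1,2,1,2) depth 6
for O: play -1, pass +1

zugzwang((1,2,1,2), O) = True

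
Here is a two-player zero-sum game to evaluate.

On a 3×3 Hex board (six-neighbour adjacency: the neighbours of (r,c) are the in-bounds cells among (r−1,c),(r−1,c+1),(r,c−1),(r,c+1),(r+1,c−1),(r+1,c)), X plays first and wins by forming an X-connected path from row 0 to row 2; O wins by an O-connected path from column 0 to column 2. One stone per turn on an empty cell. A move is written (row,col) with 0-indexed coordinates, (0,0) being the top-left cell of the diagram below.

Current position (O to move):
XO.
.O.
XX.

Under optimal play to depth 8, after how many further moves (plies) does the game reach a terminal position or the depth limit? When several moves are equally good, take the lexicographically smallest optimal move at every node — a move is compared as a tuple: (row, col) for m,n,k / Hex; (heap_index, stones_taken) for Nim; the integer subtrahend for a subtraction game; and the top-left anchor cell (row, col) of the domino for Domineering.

p1 O@[XO./.O./XX.]: (0,2)[XOO/.O./XX.]-1 (1,0)[XO./OO./XX.]+1* (1,2)[XO./.OO/XX.]-1 (2,2)[XO./.O./XXO]-1
p2 X@[XO./OO./XX.]: (0,2)[XOX/OO./XX.]-1* (1,2)[XO./OOX/XX.]-1 (2,2)[XO./OO./XXX]-1
p3 O@[XOX/OO./XX.]: (1,2)[XOX/OOO/XX.]+1* (2,2)[XOX/OO./XXO]-1
p4 X@[XOX/OOO/XX.] terminal -1; root [XO./.O./XX.] d8

PV length from [XO./.O./XX.]: 3 plies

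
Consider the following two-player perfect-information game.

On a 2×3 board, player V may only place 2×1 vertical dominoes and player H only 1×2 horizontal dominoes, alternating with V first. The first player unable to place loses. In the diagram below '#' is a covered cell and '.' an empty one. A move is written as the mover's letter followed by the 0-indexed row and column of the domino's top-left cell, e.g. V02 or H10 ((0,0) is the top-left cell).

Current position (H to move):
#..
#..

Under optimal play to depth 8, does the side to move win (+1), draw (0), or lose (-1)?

ply 1, H at #../#.. | H01=+1→###/#..*; H11=+1→#../###
ply 2: ###/#.. is terminal -1 (V); from #../#.. depth 8

value(#../#.., H) = +1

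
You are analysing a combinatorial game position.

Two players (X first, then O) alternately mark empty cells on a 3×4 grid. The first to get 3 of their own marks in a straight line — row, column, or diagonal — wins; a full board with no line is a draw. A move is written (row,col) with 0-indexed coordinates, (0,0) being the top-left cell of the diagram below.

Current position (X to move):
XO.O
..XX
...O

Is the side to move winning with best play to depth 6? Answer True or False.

X winning at [XO.O/..XX/...O]: True

[XO.O/..XX/...O] X move#1: (0,2):+1/XOXO/..XX/...O*, (1,0):-1/XO.O/X.XX/...O, (1,1):+1/XO.O/.XXX/...O, (2,0):-1/XO.O/..XX/X..O, (2,1):-1/XO.O/..XX/.X.O, (2,2):-1/XO.O/..XX/..XO
[XOXO/..XX/...O] O move#2: (1,0):-1/XOXO/O.XX/...O*, (1,1):-1/XOXO/.OXX/...O, (2,0):-1/XOXO/..XX/O..O, (2,1):-1/XOXO/..XX/.O.O, (2,2):-1/XOXO/..XX/..OO
[XOXO/O.XX/...O] X move#3: (1,1):+1/XOXO/OXXX/...O*, (2,0):+1/XOXO/O.XX/X..O, (2,1):+1/XOXO/O.XX/.X.O, (2,2):+1/XOXO/O.XX/..XO
[XOXO/OXXX/...O] end (terminal -1, O#4); searched XO.O/..XX/...O to 6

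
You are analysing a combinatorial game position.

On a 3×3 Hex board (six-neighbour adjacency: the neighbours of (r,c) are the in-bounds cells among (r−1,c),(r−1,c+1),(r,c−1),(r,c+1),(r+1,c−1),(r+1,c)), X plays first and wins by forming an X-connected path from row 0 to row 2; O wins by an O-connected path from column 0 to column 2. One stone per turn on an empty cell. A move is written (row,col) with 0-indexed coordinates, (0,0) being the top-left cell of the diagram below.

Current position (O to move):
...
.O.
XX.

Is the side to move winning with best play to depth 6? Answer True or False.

[.../.O./XX.] O move#1: (0,0):+1/O../.O./XX.*, (0,1):+1/.O./.O./XX., (0,2):-1/..O/.O./XX., (1,0):+1/.../OO./XX., (1,2):-1/.../.OO/XX., (2,2):-1/.../.O./XXO
[O../.O./XX.] X move#2: (0,1):-1/OX./.O./XX.*, (0,2):-1/O.X/.O./XX., (1,0):-1/O../XO./XX., (1,2):-1/O../.OX/XX., (2,2):-1/O../.O./XXX
[OX./.O./XX.] O move#3: (0,2):-1/OXO/.O./XX., (1,0):+1/OX./OO./XX.*, (1,2):-1/OX./.OO/XX., (2,2):-1/OX./.O./XXO
[OX./OO./XX.] X move#4: (0,2):-1/OXX/OO./XX.*, (1,2):-1/OX./OOX/XX., (2,2):-1/OX./OO./XXX
[OXX/OO./XX.] O move#5: (1,2):+1/OXX/OOO/XX.*, (2,2):-1/OXX/OO./XXO
[OXX/OOO/XX.] end (terminal -1, X#6); searched .../.O./XX. to 6

O winning at [.../.O./XX.]: True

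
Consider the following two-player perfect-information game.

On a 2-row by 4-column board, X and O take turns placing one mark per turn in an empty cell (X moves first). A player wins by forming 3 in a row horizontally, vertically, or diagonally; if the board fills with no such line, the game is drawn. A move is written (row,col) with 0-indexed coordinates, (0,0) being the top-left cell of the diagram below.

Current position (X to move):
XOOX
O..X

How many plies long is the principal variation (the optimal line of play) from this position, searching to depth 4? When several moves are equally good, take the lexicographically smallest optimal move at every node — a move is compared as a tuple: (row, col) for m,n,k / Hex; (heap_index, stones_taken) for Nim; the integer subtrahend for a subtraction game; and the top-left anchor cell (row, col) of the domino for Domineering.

[XOOX/O..X] X move#1: (1,1):+0/XOOX/OX.X*, (1,2):+0/XOOX/O.XX
[XOOX/OX.X] O move#2: (1,2):+0/XOOX/OXOX*
[XOOX/OXOX] end (terminal +0, X#3); searched XOOX/O..X to 4

PV length from [XOOX/O..X]: 2 plies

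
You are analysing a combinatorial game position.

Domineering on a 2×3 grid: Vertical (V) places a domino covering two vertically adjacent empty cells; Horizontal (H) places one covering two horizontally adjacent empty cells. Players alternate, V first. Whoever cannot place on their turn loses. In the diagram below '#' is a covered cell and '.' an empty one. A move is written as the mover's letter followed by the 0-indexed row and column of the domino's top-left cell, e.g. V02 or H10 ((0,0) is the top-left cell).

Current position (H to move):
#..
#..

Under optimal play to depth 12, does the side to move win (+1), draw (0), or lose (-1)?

value(#../#.., H) = +1

ply 1, H at #../#.. | H01=+1→###/#..*; H11=+1→#../###
ply 2: ###/#.. is terminal -1 (V); from #../#.. depth 12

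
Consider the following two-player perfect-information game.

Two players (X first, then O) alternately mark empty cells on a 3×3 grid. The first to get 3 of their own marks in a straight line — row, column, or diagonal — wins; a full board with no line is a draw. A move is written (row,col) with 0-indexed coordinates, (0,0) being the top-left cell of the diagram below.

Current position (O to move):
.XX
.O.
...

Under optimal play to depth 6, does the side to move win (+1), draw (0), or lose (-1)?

value(.XX/.O./..., O) = 0

[.XX/.O./...] O move#1: (0,0):+0/OXX/.O./...*, (1,0):-1/.XX/OO./..., (1,2):-1/.XX/.OO/..., (2,0):-1/.XX/.O./O.., (2,1):-1/.XX/.O./.O., (2,2):-1/.XX/.O./..O
[OXX/.O./...] X move#2: (1,0):-1/OXX/XO./..., (1,2):-1/OXX/.OX/..., (2,0):-1/OXX/.O./X.., (2,1):-1/OXX/.O./.X., (2,2):+0/OXX/.O./..X*
[OXX/.O./..X] O move#3: (1,0):-1/OXX/OO./..X, (1,2):+0/OXX/.OO/..X*, (2,0):-1/OXX/.O./O.X, (2,1):-1/OXX/.O./.OX
[OXX/.OO/..X] X move#4: (1,0):+0/OXX/XOO/..X*, (2,0):-1/OXX/.OO/X.X, (2,1):-1/OXX/.OO/.XX
[OXX/XOO/..X] O move#5: (2,0):+0/OXX/XOO/O.X*, (2,1):+0/OXX/XOO/.OX
[OXX/XOO/O.X] X move#6: (2,1):+0/OXX/XOO/OXX*
[OXX/XOO/OXX] end (terminal +0, O#7); searched .XX/.O./... to 6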